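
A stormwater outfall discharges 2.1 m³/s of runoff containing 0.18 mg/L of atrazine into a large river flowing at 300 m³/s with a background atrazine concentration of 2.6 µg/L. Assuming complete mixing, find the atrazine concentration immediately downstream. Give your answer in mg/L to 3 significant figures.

0.00383 mg/L

2.6 µg/L = 0.0026 mg/L.
Flow-weighted mixing gives C = (2.1·0.18 + 300·0.0026) / (2.1 + 300) = 1.158/302.1 = 0.003833 mg/L.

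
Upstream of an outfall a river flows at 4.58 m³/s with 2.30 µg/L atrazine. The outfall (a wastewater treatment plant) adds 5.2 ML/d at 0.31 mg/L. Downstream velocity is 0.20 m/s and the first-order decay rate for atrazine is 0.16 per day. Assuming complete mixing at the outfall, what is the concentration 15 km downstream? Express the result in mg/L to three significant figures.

0.00548 mg/L

5.2 ML/d = 0.06019 m³/s.
2.30 µg/L = 0.0023 mg/L.
After complete mixing, C₀ = (0.06019·0.31 + 4.58·0.0023) / 4.64 = 0.006291 mg/L.
Travel time t = 1.5e+04 m / 0.20 m/s = 7.5e+04 s = 0.8681 d.
C = 0.006291·exp(−0.16·0.8681) = 0.006291·0.8703 = 0.005475 mg/L.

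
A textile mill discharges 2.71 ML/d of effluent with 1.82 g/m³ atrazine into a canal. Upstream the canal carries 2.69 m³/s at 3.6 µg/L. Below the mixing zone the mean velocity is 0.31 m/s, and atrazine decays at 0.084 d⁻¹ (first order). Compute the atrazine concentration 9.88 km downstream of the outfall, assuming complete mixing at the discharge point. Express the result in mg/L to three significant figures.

0.0238 mg/L

2.71 ML/d = 0.03137 m³/s.
3.6 µg/L = 0.0036 mg/L.
After complete mixing, C₀ = (0.03137·1.82 + 2.69·0.0036) / 2.721 = 0.02454 mg/L.
Travel time t = 9880 m / 0.31 m/s = 3.187e+04 s = 0.3689 d.
C = 0.02454·exp(−0.084·0.3689) = 0.02454·0.9695 = 0.02379 mg/L.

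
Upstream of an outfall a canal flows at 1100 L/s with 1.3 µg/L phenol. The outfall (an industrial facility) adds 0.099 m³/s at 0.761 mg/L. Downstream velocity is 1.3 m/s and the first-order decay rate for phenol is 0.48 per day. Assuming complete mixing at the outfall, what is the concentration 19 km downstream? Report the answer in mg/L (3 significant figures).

0.0590 mg/L

1100 L/s = 1.1 m³/s.
1.3 µg/L = 0.0013 mg/L.
After complete mixing, C₀ = (0.099·0.761 + 1.1·0.0013) / 1.199 = 0.06403 mg/L.
Travel time t = 1.9e+04 m / 1.3 m/s = 1.462e+04 s = 0.1692 d.
C = 0.06403·exp(−0.48·0.1692) = 0.06403·0.922 = 0.05903 mg/L.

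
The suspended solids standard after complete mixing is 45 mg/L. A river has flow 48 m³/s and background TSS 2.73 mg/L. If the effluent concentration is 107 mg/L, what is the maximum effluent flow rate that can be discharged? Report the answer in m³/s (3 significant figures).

32.7 m³/s

Mass balance at complete mixing: C_std·(Q_w + Q_r) = Q_w·C_e + Q_r·C_b.
Rearranging, Q_w = Q_r·(C_std − C_b)/(C_e − C_std) = 48·(45 − 2.73) / (107 − 45) = 32.73 m³/s.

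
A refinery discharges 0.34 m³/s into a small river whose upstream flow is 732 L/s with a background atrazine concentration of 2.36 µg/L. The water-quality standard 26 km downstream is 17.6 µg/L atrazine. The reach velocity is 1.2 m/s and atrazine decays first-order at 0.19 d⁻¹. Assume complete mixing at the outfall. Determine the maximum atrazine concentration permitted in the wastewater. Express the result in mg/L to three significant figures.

0.0531 mg/L

732 L/s = 0.732 m³/s.
2.36 µg/L = 0.00236 mg/L.
17.6 µg/L = 0.0176 mg/L.
Travel time to the compliance point: t = 2.6e+04/1.2 = 2.167e+04 s = 0.2508 d; decay factor exp(−0.19·0.2508) = 0.9535.
So the concentration just after mixing may be at most 0.0176/0.9535 = 0.01846 mg/L.
Mass balance: 0.01846·1.072 = 0.34·Cₑ + 0.732·0.00236.
Cₑ = (0.01979 − 0.001728) / 0.34 = 0.05312 mg/L.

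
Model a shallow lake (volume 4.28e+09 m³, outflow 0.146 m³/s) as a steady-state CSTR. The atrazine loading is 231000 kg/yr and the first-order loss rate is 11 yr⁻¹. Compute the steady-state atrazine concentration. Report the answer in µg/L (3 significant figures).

4.91 µg/L

Outflow Q = 0.146 m³/s × 3.156e+07 s/yr = 4.607e+06 m³/yr.
Steady-state CSTR mass balance: W = Q·C + k·V·C, so C = W/(Q + kV).
Q + kV = 4.607e+06 + 11·4.28e+09 = 4.708e+10 m³/yr.
C = 231000/4.708e+10 = 4.906e-06 kg/m³ = 0.004906 mg/L = 4.906 µg/L.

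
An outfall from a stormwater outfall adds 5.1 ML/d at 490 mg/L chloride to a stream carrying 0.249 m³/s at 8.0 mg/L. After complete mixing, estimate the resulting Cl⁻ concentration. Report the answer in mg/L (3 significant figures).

5.1 ML/d = 0.05903 m³/s.
By mass balance at complete mixing, C = (0.05903·490 + 0.249·8) / (0.05903 + 0.249) = 30.92/0.308 = 100.4 mg/L.

100 mg/L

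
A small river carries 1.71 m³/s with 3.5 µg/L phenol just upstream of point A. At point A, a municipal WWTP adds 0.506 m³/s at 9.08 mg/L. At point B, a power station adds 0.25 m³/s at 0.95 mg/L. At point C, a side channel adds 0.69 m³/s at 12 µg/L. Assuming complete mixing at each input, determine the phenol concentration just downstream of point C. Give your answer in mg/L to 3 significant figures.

1.54 mg/L

3.5 µg/L = 0.0035 mg/L.
After input A: C = (1.71·0.0035 + 0.506·9.08) / 2.216 = 2.076 mg/L.
After input B: C = (2.216·2.076 + 0.25·0.95) / 2.466 = 1.962 mg/L.
12 µg/L = 0.012 mg/L.
After input C: C = (2.466·1.962 + 0.69·0.012) / 3.156 = 1.536 mg/L.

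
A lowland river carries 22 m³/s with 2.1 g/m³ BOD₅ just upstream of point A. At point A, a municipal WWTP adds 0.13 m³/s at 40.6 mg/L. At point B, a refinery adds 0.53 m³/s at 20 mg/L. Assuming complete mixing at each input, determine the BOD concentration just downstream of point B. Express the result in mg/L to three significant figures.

After input A: C = (22·2.1 + 0.13·40.6) / 22.13 = 2.326 mg/L.
After input B: C = (22.13·2.326 + 0.53·20) / 22.66 = 2.74 mg/L.

2.74 mg/L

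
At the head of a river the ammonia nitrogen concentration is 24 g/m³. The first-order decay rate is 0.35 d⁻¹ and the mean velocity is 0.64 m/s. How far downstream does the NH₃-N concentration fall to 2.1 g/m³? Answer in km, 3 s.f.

From C = C₀·e^(−kt), t = ln(C₀/C)/k = ln(24/2.1)/0.35 = 2.436/0.35 = 6.96 d.
Distance = v·t = 0.64 m/s × 6.014e+05 s = 3.849e+05 m = 384.9 km.

385 km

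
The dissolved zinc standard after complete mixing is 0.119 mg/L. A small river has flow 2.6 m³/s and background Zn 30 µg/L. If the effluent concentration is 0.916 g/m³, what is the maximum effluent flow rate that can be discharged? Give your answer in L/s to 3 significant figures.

30 µg/L = 0.03 mg/L.
Mass balance at complete mixing: C_std·(Q_w + Q_r) = Q_w·C_e + Q_r·C_b.
Rearranging, Q_w = Q_r·(C_std − C_b)/(C_e − C_std) = 2.6·(0.119 − 0.03) / (0.916 − 0.119) = 0.2903 m³/s.
= 290.3 L/s.

290 L/s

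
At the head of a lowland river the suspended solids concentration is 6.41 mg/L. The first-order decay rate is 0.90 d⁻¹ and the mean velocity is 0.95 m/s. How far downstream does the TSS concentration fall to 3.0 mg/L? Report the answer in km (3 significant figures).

69.2 km

From C = C₀·e^(−kt), t = ln(C₀/C)/k = ln(6.41/3.0)/0.90 = 0.7592/0.90 = 0.8436 d.
Distance = v·t = 0.95 m/s × 7.289e+04 s = 6.924e+04 m = 69.24 km.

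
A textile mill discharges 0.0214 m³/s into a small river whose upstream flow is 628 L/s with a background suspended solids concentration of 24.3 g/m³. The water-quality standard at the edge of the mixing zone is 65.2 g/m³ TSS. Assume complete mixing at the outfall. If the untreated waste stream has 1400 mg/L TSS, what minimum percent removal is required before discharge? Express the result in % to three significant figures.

628 L/s = 0.628 m³/s.
Mass balance: 65.2·0.6494 = 0.0214·Cₑ + 0.628·24.3.
Cₑ = (42.34 − 15.26) / 0.0214 = 1265 mg/L.
Required removal = 1 − 1265/1400 = 9.611 %.

9.61 %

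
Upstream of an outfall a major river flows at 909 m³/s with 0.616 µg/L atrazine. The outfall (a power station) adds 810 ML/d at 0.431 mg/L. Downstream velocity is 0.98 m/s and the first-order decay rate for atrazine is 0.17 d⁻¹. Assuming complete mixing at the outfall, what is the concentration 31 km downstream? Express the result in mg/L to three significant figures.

0.00471 mg/L

810 ML/d = 9.375 m³/s.
0.616 µg/L = 0.000616 mg/L.
After complete mixing, C₀ = (9.375·0.431 + 909·0.000616) / 918.4 = 0.005009 mg/L.
Travel time t = 3.1e+04 m / 0.98 m/s = 3.163e+04 s = 0.3661 d.
C = 0.005009·exp(−0.17·0.3661) = 0.005009·0.9397 = 0.004707 mg/L.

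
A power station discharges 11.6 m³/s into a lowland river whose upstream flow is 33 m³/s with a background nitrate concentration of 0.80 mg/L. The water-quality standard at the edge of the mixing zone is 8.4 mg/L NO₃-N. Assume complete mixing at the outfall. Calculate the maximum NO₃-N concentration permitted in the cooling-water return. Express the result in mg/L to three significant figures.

Mass balance: 8.4·44.6 = 11.6·Cₑ + 33·0.8.
Cₑ = (374.6 − 26.4) / 11.6 = 30.02 mg/L.

30.0 mg/L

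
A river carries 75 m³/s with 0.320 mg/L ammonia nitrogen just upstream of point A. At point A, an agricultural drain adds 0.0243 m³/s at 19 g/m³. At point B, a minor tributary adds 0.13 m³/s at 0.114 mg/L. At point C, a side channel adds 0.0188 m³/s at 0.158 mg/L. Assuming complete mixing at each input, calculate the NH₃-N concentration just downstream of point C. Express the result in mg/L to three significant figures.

0.326 mg/L

After input A: C = (75·0.32 + 0.0243·19) / 75.02 = 0.3261 mg/L.
After input B: C = (75.02·0.3261 + 0.13·0.114) / 75.15 = 0.3257 mg/L.
After input C: C = (75.15·0.3257 + 0.0188·0.158) / 75.17 = 0.3256 mg/L.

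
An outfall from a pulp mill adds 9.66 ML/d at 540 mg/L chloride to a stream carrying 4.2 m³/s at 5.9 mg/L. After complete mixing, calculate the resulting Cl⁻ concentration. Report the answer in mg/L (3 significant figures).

9.66 ML/d = 0.1118 m³/s.
Flow-weighted mixing gives C = (0.1118·540 + 4.2·5.9) / (0.1118 + 4.2) = 85.16/4.312 = 19.75 mg/L.

19.7 mg/L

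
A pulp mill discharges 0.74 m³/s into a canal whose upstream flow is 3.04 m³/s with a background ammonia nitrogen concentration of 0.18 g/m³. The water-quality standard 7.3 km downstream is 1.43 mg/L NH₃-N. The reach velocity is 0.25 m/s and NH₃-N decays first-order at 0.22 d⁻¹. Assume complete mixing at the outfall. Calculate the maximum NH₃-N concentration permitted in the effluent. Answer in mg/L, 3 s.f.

7.13 mg/L

Travel time to the compliance point: t = 7300/0.25 = 2.92e+04 s = 0.338 d; decay factor exp(−0.22·0.338) = 0.9283.
So the concentration just after mixing may be at most 1.43/0.9283 = 1.54 mg/L.
Mass balance: 1.54·3.78 = 0.74·Cₑ + 3.04·0.18.
Cₑ = (5.823 − 0.5472) / 0.74 = 7.129 mg/L.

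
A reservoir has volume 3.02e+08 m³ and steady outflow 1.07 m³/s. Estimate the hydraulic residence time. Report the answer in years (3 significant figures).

8.94 yr

Q = 1.07 m³/s × 3.156e+07 s/yr = 3.377e+07 m³/yr.
Hydraulic residence time τ = V/Q = 3.02e+08/3.377e+07 = 8.944 yr.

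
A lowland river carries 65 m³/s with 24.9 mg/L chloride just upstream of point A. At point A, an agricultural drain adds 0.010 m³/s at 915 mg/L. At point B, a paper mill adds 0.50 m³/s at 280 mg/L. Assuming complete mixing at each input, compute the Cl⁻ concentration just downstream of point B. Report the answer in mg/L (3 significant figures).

After input A: C = (65·24.9 + 0.01·915) / 65.01 = 25.04 mg/L.
After input B: C = (65.01·25.04 + 0.5·280) / 65.51 = 26.98 mg/L.

27.0 mg/L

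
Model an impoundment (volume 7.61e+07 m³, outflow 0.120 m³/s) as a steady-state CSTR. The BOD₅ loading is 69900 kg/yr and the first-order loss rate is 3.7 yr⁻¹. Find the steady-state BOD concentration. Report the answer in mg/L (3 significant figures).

0.245 mg/L

Outflow Q = 0.120 m³/s × 3.156e+07 s/yr = 3.787e+06 m³/yr.
Steady-state CSTR mass balance: W = Q·C + k·V·C, so C = W/(Q + kV).
Q + kV = 3.787e+06 + 3.7·7.61e+07 = 2.854e+08 m³/yr.
C = 69900/2.854e+08 = 0.000245 kg/m³ = 0.245 mg/L.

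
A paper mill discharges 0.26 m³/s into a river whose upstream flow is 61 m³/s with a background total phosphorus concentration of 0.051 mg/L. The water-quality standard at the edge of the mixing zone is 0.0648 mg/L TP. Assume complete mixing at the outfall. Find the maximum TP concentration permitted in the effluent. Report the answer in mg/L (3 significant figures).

Mass balance: 0.0648·61.26 = 0.26·Cₑ + 61·0.051.
Cₑ = (3.97 − 3.111) / 0.26 = 3.302 mg/L.

3.30 mg/L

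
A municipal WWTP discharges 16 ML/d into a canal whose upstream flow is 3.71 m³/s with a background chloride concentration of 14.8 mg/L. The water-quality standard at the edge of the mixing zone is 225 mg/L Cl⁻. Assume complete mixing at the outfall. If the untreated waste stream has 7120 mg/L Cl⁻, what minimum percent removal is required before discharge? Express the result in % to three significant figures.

37.7 %

16 ML/d = 0.1852 m³/s.
Mass balance: 225·3.895 = 0.1852·Cₑ + 3.71·14.8.
Cₑ = (876.4 − 54.91) / 0.1852 = 4436 mg/L.
Required removal = 1 − 4436/7120 = 37.69 %.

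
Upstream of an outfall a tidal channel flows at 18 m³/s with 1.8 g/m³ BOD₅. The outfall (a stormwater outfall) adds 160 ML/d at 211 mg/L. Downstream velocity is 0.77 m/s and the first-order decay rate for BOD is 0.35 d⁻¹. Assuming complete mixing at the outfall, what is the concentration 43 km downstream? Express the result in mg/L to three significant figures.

160 ML/d = 1.852 m³/s.
After complete mixing, C₀ = (1.852·211 + 18·1.8) / 19.85 = 21.31 mg/L.
Travel time t = 4.3e+04 m / 0.77 m/s = 5.584e+04 s = 0.6463 d.
C = 21.31·exp(−0.35·0.6463) = 21.31·0.7975 = 17 mg/L.

17.0 mg/L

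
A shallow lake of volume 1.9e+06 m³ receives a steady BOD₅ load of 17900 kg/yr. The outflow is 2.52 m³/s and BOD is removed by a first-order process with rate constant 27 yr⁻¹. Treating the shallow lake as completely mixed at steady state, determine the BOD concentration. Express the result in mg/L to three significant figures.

Outflow Q = 2.52 m³/s × 3.156e+07 s/yr = 7.953e+07 m³/yr.
Steady-state CSTR mass balance: W = Q·C + k·V·C, so C = W/(Q + kV).
Q + kV = 7.953e+07 + 27·1.9e+06 = 1.308e+08 m³/yr.
C = 17900/1.308e+08 = 0.0001368 kg/m³ = 0.1368 mg/L.

0.137 mg/L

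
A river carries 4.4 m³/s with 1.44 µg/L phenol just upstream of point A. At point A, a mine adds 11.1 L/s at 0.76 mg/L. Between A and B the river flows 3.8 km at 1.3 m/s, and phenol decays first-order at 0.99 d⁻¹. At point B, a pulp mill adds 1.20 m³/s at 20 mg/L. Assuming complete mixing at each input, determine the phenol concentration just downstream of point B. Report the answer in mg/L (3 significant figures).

4.28 mg/L

1.44 µg/L = 0.00144 mg/L.
11.1 L/s = 0.0111 m³/s.
After input A: C = (4.4·0.00144 + 0.0111·0.76) / 4.411 = 0.003349 mg/L.
Over the 3.8 km reach to input B (t = 2923 s = 0.03383 d), decay gives C = 0.003349·exp(−0.99·0.03383) = 0.003239 mg/L.
After input B: C = (4.411·0.003239 + 1.2·20) / 5.611 = 4.28 mg/L.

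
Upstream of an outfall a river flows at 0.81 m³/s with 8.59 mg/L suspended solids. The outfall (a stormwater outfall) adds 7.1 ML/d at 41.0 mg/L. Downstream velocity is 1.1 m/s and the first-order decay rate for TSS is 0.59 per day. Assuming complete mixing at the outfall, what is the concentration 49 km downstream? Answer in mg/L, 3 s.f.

8.54 mg/L

7.1 ML/d = 0.08218 m³/s.
After complete mixing, C₀ = (0.08218·41 + 0.81·8.59) / 0.8922 = 11.58 mg/L.
Travel time t = 4.9e+04 m / 1.1 m/s = 4.455e+04 s = 0.5156 d.
C = 11.58·exp(−0.59·0.5156) = 11.58·0.7377 = 8.539 mg/L.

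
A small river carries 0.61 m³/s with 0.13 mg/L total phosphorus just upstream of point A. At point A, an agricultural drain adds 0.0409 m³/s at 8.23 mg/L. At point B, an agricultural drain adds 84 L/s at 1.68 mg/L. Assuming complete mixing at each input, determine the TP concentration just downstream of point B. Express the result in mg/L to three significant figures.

0.758 mg/L

After input A: C = (0.61·0.13 + 0.0409·8.23) / 0.6509 = 0.639 mg/L.
84 L/s = 0.084 m³/s.
After input B: C = (0.6509·0.639 + 0.084·1.68) / 0.7349 = 0.758 mg/L.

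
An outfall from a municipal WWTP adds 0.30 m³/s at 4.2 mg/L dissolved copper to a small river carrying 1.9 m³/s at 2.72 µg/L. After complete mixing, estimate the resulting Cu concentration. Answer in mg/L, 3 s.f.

0.575 mg/L

2.72 µg/L = 0.00272 mg/L.
Flow-weighted mixing gives C = (0.3·4.2 + 1.9·0.00272) / (0.3 + 1.9) = 1.265/2.2 = 0.5751 mg/L.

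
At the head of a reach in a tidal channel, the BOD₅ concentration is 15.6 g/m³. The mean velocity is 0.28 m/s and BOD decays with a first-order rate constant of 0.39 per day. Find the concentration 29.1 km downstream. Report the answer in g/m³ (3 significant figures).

Travel time t = 29.1 km / 0.28 m/s = 2.91e+04/0.28 = 1.039e+05 s = 1.203 d.
First-order decay: C = 15.6·exp(−0.39·1.203) = 15.6·0.6256 = 9.759 g/m³.

9.76 g/m³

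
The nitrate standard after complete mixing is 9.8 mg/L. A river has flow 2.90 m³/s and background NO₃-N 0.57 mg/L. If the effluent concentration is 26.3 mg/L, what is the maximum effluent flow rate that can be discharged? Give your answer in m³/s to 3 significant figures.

Mass balance at complete mixing: C_std·(Q_w + Q_r) = Q_w·C_e + Q_r·C_b.
Rearranging, Q_w = Q_r·(C_std − C_b)/(C_e − C_std) = 2.90·(9.8 − 0.57) / (26.3 − 9.8) = 1.622 m³/s.

1.62 m³/s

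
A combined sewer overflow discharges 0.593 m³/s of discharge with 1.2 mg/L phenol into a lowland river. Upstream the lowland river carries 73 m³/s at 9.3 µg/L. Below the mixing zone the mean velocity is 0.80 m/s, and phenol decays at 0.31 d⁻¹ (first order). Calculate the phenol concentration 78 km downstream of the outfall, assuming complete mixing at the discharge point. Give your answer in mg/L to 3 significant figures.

0.0133 mg/L

9.3 µg/L = 0.0093 mg/L.
After complete mixing, C₀ = (0.593·1.2 + 73·0.0093) / 73.59 = 0.01889 mg/L.
Travel time t = 7.8e+04 m / 0.80 m/s = 9.75e+04 s = 1.128 d.
C = 0.01889·exp(−0.31·1.128) = 0.01889·0.7048 = 0.01332 mg/L.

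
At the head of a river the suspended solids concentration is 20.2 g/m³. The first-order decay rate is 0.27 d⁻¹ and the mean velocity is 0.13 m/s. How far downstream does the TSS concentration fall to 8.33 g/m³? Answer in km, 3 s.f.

36.9 km

From C = C₀·e^(−kt), t = ln(C₀/C)/k = ln(20.2/8.33)/0.27 = 0.8858/0.27 = 3.281 d.
Distance = v·t = 0.13 m/s × 2.835e+05 s = 3.685e+04 m = 36.85 km.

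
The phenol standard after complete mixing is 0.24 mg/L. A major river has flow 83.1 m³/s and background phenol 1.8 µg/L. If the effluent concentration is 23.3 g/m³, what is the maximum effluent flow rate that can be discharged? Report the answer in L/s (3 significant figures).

1.8 µg/L = 0.0018 mg/L.
Mass balance at complete mixing: C_std·(Q_w + Q_r) = Q_w·C_e + Q_r·C_b.
Rearranging, Q_w = Q_r·(C_std − C_b)/(C_e − C_std) = 83.1·(0.24 − 0.0018) / (23.3 − 0.24) = 0.8584 m³/s.
= 858.4 L/s.

858 L/s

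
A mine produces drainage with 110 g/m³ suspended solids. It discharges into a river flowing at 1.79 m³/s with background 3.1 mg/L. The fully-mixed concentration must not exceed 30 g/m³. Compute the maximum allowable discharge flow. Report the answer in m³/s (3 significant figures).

Mass balance at complete mixing: C_std·(Q_w + Q_r) = Q_w·C_e + Q_r·C_b.
Rearranging, Q_w = Q_r·(C_std − C_b)/(C_e − C_std) = 1.79·(30 − 3.1) / (110 − 30) = 0.6019 m³/s.

0.602 m³/s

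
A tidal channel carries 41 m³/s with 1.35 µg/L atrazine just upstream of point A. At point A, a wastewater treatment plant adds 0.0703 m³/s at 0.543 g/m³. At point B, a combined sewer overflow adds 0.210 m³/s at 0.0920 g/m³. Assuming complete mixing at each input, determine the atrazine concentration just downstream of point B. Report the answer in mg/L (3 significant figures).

1.35 µg/L = 0.00135 mg/L.
After input A: C = (41·0.00135 + 0.0703·0.543) / 41.07 = 0.002277 mg/L.
After input B: C = (41.07·0.002277 + 0.21·0.092) / 41.28 = 0.002734 mg/L.

0.00273 mg/L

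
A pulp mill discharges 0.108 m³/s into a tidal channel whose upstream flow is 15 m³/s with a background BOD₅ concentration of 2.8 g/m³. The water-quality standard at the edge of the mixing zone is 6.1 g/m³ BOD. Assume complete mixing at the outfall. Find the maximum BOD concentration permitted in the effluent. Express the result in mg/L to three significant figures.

464 mg/L

Mass balance: 6.1·15.11 = 0.108·Cₑ + 15·2.8.
Cₑ = (92.16 − 42) / 0.108 = 464.4 mg/L.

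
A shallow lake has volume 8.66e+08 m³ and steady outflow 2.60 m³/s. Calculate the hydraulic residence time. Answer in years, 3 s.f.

10.6 yr

Q = 2.60 m³/s × 3.156e+07 s/yr = 8.205e+07 m³/yr.
Hydraulic residence time τ = V/Q = 8.66e+08/8.205e+07 = 10.55 yr.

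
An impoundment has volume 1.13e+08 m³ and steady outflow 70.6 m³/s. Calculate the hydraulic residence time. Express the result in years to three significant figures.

Q = 70.6 m³/s × 3.156e+07 s/yr = 2.228e+09 m³/yr.
Hydraulic residence time τ = V/Q = 1.13e+08/2.228e+09 = 0.05072 yr.

0.0507 yr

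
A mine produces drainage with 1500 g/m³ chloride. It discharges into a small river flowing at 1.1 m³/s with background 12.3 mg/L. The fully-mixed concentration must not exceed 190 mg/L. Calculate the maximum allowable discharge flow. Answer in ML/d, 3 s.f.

12.9 ML/d

Mass balance at complete mixing: C_std·(Q_w + Q_r) = Q_w·C_e + Q_r·C_b.
Rearranging, Q_w = Q_r·(C_std − C_b)/(C_e − C_std) = 1.1·(190 − 12.3) / (1500 − 190) = 0.1492 m³/s.
= 12.89 ML/d.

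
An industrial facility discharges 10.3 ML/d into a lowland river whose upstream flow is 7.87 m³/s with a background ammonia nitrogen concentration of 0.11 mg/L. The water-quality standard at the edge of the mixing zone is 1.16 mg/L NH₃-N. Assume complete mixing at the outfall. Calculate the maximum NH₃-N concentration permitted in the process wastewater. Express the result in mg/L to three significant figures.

10.3 ML/d = 0.1192 m³/s.
Mass balance: 1.16·7.989 = 0.1192·Cₑ + 7.87·0.11.
Cₑ = (9.267 − 0.8657) / 0.1192 = 70.48 mg/L.

70.5 mg/L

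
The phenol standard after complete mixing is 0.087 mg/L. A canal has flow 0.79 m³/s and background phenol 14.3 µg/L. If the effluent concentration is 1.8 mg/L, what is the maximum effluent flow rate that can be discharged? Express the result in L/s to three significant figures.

14.3 µg/L = 0.0143 mg/L.
Mass balance at complete mixing: C_std·(Q_w + Q_r) = Q_w·C_e + Q_r·C_b.
Rearranging, Q_w = Q_r·(C_std − C_b)/(C_e − C_std) = 0.79·(0.087 − 0.0143) / (1.8 − 0.087) = 0.03353 m³/s.
= 33.53 L/s.

33.5 L/s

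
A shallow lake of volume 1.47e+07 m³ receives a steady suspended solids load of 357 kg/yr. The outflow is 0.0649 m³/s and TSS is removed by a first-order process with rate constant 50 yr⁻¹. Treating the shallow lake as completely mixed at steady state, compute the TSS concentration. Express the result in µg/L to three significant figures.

0.484 µg/L

Outflow Q = 0.0649 m³/s × 3.156e+07 s/yr = 2.048e+06 m³/yr.
Steady-state CSTR mass balance: W = Q·C + k·V·C, so C = W/(Q + kV).
Q + kV = 2.048e+06 + 50·1.47e+07 = 7.37e+08 m³/yr.
C = 357/7.37e+08 = 4.844e-07 kg/m³ = 0.0004844 mg/L = 0.4844 µg/L.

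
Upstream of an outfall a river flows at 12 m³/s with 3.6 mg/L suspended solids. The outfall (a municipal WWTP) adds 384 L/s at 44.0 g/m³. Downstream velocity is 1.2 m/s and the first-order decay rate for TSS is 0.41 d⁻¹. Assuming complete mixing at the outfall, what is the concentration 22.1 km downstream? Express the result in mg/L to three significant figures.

4.45 mg/L

384 L/s = 0.384 m³/s.
After complete mixing, C₀ = (0.384·44 + 12·3.6) / 12.38 = 4.853 mg/L.
Travel time t = 2.21e+04 m / 1.2 m/s = 1.842e+04 s = 0.2132 d.
C = 4.853·exp(−0.41·0.2132) = 4.853·0.9163 = 4.447 mg/L.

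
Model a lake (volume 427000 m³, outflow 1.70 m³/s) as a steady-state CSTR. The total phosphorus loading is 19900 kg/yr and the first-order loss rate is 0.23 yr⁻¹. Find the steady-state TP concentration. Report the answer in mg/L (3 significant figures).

Outflow Q = 1.70 m³/s × 3.156e+07 s/yr = 5.365e+07 m³/yr.
Steady-state CSTR mass balance: W = Q·C + k·V·C, so C = W/(Q + kV).
Q + kV = 5.365e+07 + 0.23·427000 = 5.375e+07 m³/yr.
C = 19900/5.375e+07 = 0.0003703 kg/m³ = 0.3703 mg/L.

0.370 mg/L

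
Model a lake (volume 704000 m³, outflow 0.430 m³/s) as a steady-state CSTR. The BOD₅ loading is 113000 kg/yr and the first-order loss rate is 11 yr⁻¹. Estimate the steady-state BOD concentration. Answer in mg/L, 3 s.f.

5.30 mg/L

Outflow Q = 0.430 m³/s × 3.156e+07 s/yr = 1.357e+07 m³/yr.
Steady-state CSTR mass balance: W = Q·C + k·V·C, so C = W/(Q + kV).
Q + kV = 1.357e+07 + 11·704000 = 2.131e+07 m³/yr.
C = 113000/2.131e+07 = 0.005302 kg/m³ = 5.302 mg/L.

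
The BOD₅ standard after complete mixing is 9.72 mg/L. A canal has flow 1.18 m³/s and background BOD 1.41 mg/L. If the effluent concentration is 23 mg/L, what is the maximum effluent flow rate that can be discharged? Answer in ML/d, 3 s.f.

Mass balance at complete mixing: C_std·(Q_w + Q_r) = Q_w·C_e + Q_r·C_b.
Rearranging, Q_w = Q_r·(C_std − C_b)/(C_e − C_std) = 1.18·(9.72 − 1.41) / (23 − 9.72) = 0.7384 m³/s.
= 63.8 ML/d.

63.8 ML/d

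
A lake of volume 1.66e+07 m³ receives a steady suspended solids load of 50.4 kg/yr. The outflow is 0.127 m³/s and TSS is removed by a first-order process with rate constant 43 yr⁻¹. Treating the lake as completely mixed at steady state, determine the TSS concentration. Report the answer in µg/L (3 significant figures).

0.0702 µg/L

Outflow Q = 0.127 m³/s × 3.156e+07 s/yr = 4.008e+06 m³/yr.
Steady-state CSTR mass balance: W = Q·C + k·V·C, so C = W/(Q + kV).
Q + kV = 4.008e+06 + 43·1.66e+07 = 7.178e+08 m³/yr.
C = 50.4/7.178e+08 = 7.021e-08 kg/m³ = 7.021e-05 mg/L = 0.07021 µg/L.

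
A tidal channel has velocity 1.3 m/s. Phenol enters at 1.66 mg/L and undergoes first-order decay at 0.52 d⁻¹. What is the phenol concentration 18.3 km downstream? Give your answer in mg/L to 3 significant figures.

Travel time t = 18.3 km / 1.3 m/s = 1.83e+04/1.3 = 1.408e+04 s = 0.1629 d.
First-order decay: C = 1.66·exp(−0.52·0.1629) = 1.66·0.9188 = 1.525 mg/L.

1.53 mg/L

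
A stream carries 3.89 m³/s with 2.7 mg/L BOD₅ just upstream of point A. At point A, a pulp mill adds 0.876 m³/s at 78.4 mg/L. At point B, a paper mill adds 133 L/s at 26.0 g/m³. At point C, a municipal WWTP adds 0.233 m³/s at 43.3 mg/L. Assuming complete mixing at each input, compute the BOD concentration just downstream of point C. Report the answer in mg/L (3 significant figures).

After input A: C = (3.89·2.7 + 0.876·78.4) / 4.766 = 16.61 mg/L.
133 L/s = 0.133 m³/s.
After input B: C = (4.766·16.61 + 0.133·26) / 4.899 = 16.87 mg/L.
After input C: C = (4.899·16.87 + 0.233·43.3) / 5.132 = 18.07 mg/L.

18.1 mg/L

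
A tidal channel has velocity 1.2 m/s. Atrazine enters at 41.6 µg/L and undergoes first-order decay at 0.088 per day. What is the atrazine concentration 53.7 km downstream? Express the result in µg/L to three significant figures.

Travel time t = 53.7 km / 1.2 m/s = 5.37e+04/1.2 = 4.475e+04 s = 0.5179 d.
First-order decay: C = 41.6·exp(−0.088·0.5179) = 41.6·0.9554 = 39.75 µg/L.

39.7 µg/L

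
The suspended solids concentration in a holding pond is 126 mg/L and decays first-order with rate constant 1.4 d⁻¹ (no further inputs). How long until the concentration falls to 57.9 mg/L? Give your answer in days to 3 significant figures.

t = ln(C₀/C)/k = ln(126/57.9)/1.4 = 0.7776/1.4 = 0.5554 d.

0.555 d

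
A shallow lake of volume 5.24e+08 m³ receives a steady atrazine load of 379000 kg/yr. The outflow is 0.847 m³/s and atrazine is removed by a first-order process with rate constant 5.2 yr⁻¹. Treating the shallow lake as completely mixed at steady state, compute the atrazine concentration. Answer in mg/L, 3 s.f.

Outflow Q = 0.847 m³/s × 3.156e+07 s/yr = 2.673e+07 m³/yr.
Steady-state CSTR mass balance: W = Q·C + k·V·C, so C = W/(Q + kV).
Q + kV = 2.673e+07 + 5.2·5.24e+08 = 2.752e+09 m³/yr.
C = 379000/2.752e+09 = 0.0001377 kg/m³ = 0.1377 mg/L.

0.138 mg/L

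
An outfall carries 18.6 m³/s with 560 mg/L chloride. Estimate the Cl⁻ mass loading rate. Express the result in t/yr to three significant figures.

329000 t/yr

Mass flux = Q·C = 18.6 m³/s × 560 g/m³ = 1.042e+04 g/s.
= 1.042e+04 g/s × 31.56 = 3.287e+05 t/yr.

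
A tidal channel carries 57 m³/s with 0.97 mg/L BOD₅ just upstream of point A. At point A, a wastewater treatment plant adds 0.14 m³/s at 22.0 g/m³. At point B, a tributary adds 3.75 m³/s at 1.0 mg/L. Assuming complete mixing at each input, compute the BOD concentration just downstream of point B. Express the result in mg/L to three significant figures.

1.02 mg/L

After input A: C = (57·0.97 + 0.14·22) / 57.14 = 1.022 mg/L.
After input B: C = (57.14·1.022 + 3.75·1) / 60.89 = 1.02 mg/L.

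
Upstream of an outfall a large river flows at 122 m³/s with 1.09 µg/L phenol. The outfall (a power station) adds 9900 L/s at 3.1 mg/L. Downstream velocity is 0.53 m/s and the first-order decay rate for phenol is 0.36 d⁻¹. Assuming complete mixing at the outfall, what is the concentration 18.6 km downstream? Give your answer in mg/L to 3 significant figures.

9900 L/s = 9.9 m³/s.
1.09 µg/L = 0.00109 mg/L.
After complete mixing, C₀ = (9.9·3.1 + 122·0.00109) / 131.9 = 0.2337 mg/L.
Travel time t = 1.86e+04 m / 0.53 m/s = 3.509e+04 s = 0.4062 d.
C = 0.2337·exp(−0.36·0.4062) = 0.2337·0.864 = 0.2019 mg/L.

0.202 mg/L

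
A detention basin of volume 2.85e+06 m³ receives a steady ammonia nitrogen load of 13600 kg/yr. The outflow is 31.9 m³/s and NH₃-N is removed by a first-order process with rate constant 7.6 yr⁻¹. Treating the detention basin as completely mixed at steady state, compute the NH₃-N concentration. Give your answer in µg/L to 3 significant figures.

Outflow Q = 31.9 m³/s × 3.156e+07 s/yr = 1.007e+09 m³/yr.
Steady-state CSTR mass balance: W = Q·C + k·V·C, so C = W/(Q + kV).
Q + kV = 1.007e+09 + 7.6·2.85e+06 = 1.028e+09 m³/yr.
C = 13600/1.028e+09 = 1.323e-05 kg/m³ = 0.01323 mg/L = 13.23 µg/L.

13.2 µg/L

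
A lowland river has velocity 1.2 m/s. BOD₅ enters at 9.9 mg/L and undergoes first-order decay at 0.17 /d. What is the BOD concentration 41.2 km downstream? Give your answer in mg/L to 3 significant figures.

Travel time t = 41.2 km / 1.2 m/s = 4.12e+04/1.2 = 3.433e+04 s = 0.3974 d.
First-order decay: C = 9.9·exp(−0.17·0.3974) = 9.9·0.9347 = 9.253 mg/L.

9.25 mg/L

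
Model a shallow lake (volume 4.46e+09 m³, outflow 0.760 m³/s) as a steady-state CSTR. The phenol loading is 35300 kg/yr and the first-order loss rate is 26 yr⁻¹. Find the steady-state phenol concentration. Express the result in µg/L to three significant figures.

0.304 µg/L

Outflow Q = 0.760 m³/s × 3.156e+07 s/yr = 2.398e+07 m³/yr.
Steady-state CSTR mass balance: W = Q·C + k·V·C, so C = W/(Q + kV).
Q + kV = 2.398e+07 + 26·4.46e+09 = 1.16e+11 m³/yr.
C = 35300/1.16e+11 = 3.044e-07 kg/m³ = 0.0003044 mg/L = 0.3044 µg/L.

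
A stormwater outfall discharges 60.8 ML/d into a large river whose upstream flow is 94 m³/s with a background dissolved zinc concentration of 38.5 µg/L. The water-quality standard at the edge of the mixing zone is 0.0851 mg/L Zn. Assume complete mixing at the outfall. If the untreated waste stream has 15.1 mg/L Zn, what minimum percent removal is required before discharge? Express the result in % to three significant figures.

58.2 %

60.8 ML/d = 0.7037 m³/s.
38.5 µg/L = 0.0385 mg/L.
Mass balance: 0.0851·94.7 = 0.7037·Cₑ + 94·0.0385.
Cₑ = (8.059 − 3.619) / 0.7037 = 6.31 mg/L.
Required removal = 1 − 6.31/15.1 = 58.21 %.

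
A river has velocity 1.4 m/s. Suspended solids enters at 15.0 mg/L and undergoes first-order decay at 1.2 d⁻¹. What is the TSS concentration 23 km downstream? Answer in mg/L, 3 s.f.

Travel time t = 23 km / 1.4 m/s = 2.3e+04/1.4 = 1.643e+04 s = 0.1901 d.
First-order decay: C = 15.0·exp(−1.2·0.1901) = 15.0·0.796 = 11.94 mg/L.

11.9 mg/L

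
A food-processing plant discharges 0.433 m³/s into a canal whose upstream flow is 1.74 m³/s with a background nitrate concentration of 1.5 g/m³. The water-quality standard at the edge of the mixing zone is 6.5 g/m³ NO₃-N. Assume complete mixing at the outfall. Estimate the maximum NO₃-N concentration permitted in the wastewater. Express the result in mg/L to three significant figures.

26.6 mg/L

Mass balance: 6.5·2.173 = 0.433·Cₑ + 1.74·1.5.
Cₑ = (14.12 − 2.61) / 0.433 = 26.59 mg/L.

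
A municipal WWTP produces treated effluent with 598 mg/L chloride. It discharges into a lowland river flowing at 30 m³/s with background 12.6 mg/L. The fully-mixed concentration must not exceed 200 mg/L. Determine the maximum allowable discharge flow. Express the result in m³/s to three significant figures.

Mass balance at complete mixing: C_std·(Q_w + Q_r) = Q_w·C_e + Q_r·C_b.
Rearranging, Q_w = Q_r·(C_std − C_b)/(C_e − C_std) = 30·(200 − 12.6) / (598 − 200) = 14.13 m³/s.

14.1 m³/s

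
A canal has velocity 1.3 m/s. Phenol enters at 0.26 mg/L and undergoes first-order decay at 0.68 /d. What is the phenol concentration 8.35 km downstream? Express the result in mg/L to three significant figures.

0.247 mg/L

Travel time t = 8.35 km / 1.3 m/s = 8350/1.3 = 6423 s = 0.07434 d.
First-order decay: C = 0.26·exp(−0.68·0.07434) = 0.26·0.9507 = 0.2472 mg/L.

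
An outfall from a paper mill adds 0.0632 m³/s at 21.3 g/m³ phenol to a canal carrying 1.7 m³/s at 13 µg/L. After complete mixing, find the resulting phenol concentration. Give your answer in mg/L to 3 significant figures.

0.776 mg/L

13 µg/L = 0.013 mg/L.
By mass balance at complete mixing, C = (0.0632·21.3 + 1.7·0.013) / (0.0632 + 1.7) = 1.368/1.763 = 0.776 mg/L.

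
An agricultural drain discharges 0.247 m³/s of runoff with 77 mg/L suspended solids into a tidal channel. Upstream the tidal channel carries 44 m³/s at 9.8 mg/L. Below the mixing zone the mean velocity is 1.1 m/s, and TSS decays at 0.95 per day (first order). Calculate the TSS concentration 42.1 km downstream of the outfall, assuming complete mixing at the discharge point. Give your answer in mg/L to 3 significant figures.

After complete mixing, C₀ = (0.247·77 + 44·9.8) / 44.25 = 10.18 mg/L.
Travel time t = 4.21e+04 m / 1.1 m/s = 3.827e+04 s = 0.443 d.
C = 10.18·exp(−0.95·0.443) = 10.18·0.6565 = 6.68 mg/L.

6.68 mg/L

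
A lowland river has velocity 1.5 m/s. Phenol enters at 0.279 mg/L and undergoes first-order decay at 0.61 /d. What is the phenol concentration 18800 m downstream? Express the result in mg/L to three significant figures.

Travel time t = 18800 m / 1.5 m/s = 1.88e+04/1.5 = 1.253e+04 s = 0.1451 d.
First-order decay: C = 0.279·exp(−0.61·0.1451) = 0.279·0.9153 = 0.2554 mg/L.

0.255 mg/L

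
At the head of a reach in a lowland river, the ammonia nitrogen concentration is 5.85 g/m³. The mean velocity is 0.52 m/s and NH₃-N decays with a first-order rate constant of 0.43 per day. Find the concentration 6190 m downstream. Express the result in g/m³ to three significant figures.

5.51 g/m³

Travel time t = 6190 m / 0.52 m/s = 6190/0.52 = 1.19e+04 s = 0.1378 d.
First-order decay: C = 5.85·exp(−0.43·0.1378) = 5.85·0.9425 = 5.513 g/m³.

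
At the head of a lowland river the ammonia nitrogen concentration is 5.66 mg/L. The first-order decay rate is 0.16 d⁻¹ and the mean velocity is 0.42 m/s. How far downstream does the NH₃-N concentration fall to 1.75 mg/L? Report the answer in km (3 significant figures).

266 km

From C = C₀·e^(−kt), t = ln(C₀/C)/k = ln(5.66/1.75)/0.16 = 1.174/0.16 = 7.336 d.
Distance = v·t = 0.42 m/s × 6.339e+05 s = 2.662e+05 m = 266.2 km.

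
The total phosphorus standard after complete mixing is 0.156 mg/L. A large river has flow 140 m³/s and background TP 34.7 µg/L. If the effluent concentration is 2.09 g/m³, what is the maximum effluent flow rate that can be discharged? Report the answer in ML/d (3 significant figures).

34.7 µg/L = 0.0347 mg/L.
Mass balance at complete mixing: C_std·(Q_w + Q_r) = Q_w·C_e + Q_r·C_b.
Rearranging, Q_w = Q_r·(C_std − C_b)/(C_e − C_std) = 140·(0.156 − 0.0347) / (2.09 − 0.156) = 8.781 m³/s.
= 758.7 ML/d.

759 ML/d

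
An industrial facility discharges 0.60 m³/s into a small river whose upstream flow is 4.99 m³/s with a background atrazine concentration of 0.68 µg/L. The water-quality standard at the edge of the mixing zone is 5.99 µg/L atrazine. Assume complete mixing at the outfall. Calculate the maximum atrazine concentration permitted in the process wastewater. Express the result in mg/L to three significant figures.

0.0502 mg/L

0.68 µg/L = 0.00068 mg/L.
5.99 µg/L = 0.00599 mg/L.
Mass balance: 0.00599·5.59 = 0.6·Cₑ + 4.99·0.00068.
Cₑ = (0.03348 − 0.003393) / 0.6 = 0.05015 mg/L.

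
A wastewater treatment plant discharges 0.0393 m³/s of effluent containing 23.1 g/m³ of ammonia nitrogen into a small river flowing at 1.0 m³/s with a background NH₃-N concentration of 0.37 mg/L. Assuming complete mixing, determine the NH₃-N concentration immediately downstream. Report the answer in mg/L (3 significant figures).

1.23 mg/L

Conservation of mass across the mixing zone: C = (0.0393·23.1 + 1·0.37) / (0.0393 + 1) = 1.278/1.039 = 1.23 mg/L.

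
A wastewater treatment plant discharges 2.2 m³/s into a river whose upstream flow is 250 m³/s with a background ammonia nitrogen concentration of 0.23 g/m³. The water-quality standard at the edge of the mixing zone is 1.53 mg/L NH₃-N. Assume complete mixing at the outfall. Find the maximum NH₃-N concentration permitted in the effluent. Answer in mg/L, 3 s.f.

Mass balance: 1.53·252.2 = 2.2·Cₑ + 250·0.23.
Cₑ = (385.9 − 57.5) / 2.2 = 149.3 mg/L.

149 mg/L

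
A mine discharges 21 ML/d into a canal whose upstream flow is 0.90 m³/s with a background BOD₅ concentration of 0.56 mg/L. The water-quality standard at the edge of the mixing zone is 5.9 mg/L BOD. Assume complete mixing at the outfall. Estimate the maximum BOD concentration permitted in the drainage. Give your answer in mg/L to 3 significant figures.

21 ML/d = 0.2431 m³/s.
Mass balance: 5.9·1.143 = 0.2431·Cₑ + 0.9·0.56.
Cₑ = (6.744 − 0.504) / 0.2431 = 25.67 mg/L.

25.7 mg/L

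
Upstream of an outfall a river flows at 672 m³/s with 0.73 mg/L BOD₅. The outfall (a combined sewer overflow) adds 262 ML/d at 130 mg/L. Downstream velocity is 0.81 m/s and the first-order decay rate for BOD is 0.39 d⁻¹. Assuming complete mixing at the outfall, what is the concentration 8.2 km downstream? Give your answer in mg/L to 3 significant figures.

262 ML/d = 3.032 m³/s.
After complete mixing, C₀ = (3.032·130 + 672·0.73) / 675 = 1.311 mg/L.
Travel time t = 8200 m / 0.81 m/s = 1.012e+04 s = 0.1172 d.
C = 1.311·exp(−0.39·0.1172) = 1.311·0.9553 = 1.252 mg/L.

1.25 mg/L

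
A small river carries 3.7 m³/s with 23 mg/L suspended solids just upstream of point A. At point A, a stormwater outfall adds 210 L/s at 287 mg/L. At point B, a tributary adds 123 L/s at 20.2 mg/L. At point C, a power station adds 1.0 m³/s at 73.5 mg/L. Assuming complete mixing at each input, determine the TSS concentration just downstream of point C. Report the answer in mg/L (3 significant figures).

210 L/s = 0.21 m³/s.
After input A: C = (3.7·23 + 0.21·287) / 3.91 = 37.18 mg/L.
123 L/s = 0.123 m³/s.
After input B: C = (3.91·37.18 + 0.123·20.2) / 4.033 = 36.66 mg/L.
After input C: C = (4.033·36.66 + 1·73.5) / 5.033 = 43.98 mg/L.

44.0 mg/L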